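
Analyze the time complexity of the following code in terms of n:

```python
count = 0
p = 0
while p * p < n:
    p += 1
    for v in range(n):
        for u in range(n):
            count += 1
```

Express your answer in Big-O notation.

Each loop level contributes: √n × n × n. Multiplying the contributions gives O(n^2√n).

Answer: O(n^2√n)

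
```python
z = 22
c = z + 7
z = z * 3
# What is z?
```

Trace:
`z = 22` → z = 22
`c = z + 7` → c = 29
`z = z * 3` → z = 66
So z = 66

Answer: 66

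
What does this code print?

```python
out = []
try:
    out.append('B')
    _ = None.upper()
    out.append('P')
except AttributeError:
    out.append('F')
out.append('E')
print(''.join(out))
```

Execution trace: 'B' (try body) → 'F' (except AttributeError) → 'E' (after the try/except). Output: BFE

Answer: BFE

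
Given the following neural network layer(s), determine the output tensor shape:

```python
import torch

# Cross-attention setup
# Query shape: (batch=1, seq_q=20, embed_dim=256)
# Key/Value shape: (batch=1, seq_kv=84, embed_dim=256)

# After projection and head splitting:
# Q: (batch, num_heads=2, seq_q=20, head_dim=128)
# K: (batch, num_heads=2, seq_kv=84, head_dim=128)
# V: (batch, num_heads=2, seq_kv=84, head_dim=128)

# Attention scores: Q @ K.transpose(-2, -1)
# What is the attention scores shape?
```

Input: (1, 20, 256) -> Output: (1, 2, 20, 84)

Answer: (1, 2, 20, 84)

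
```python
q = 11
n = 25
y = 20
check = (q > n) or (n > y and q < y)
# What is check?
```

Trace:
`q = 11` → q = 11
`n = 25` → n = 25
`y = 20` → y = 20
`check = (q > n) or (n > y and q < y)` → check = True
So check = True

Answer: True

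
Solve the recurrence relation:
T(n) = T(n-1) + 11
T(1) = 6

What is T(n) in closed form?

Unrolling: T(n) = T(1) + 11·(n-1) = 6 + 11(n-1) = 11n - 5.

Answer: T(n) = 11n - 5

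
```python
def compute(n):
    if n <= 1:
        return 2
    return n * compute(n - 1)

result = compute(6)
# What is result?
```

compute(6) = 6 * 5 * 4 * 3 * 2 * 2 = 1440

Answer: 1440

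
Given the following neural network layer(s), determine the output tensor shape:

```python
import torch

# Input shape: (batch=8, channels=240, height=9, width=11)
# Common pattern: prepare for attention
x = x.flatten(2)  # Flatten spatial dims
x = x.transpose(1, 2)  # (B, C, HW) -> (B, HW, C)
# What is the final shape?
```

Input: (8, 240, 9, 11) -> after flatten(2): (8, 240, 99) -> Output: (8, 99, 240)

Answer: (8, 99, 240)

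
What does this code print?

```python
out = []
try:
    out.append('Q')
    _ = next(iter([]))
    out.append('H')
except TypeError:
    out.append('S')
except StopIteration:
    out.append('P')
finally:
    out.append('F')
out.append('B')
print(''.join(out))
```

Execution trace: 'Q' (try body) → 'P' (except StopIteration) → 'F' (finally) → 'B' (after the try/except). Output: QPFB

Answer: QPFB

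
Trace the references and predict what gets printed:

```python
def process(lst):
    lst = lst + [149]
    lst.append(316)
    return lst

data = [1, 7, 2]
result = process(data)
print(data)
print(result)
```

Key concept: rebinding parameter vs mutation.
Step by step:
`data = [1, 7, 2]` → data = [1, 7, 2]
`result = process(data)` → result = [1, 7, 2, 149, 316]
`print(data)` → prints [1, 7, 2]
`print(result)` → prints [1, 7, 2, 149, 316]

Answer:
[1, 7, 2]
[1, 7, 2, 149, 316]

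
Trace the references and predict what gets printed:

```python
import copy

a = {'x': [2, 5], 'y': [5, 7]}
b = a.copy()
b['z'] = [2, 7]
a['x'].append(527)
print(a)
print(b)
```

Key concept: shallow copy of dict with mutable values.
Step by step:
`a = {'x': [2, 5], 'y': [5, 7]}` → a = {'x': [2, 5], 'y': [5, 7]}
`b = a.copy()` → b = {'x': [2, 5], 'y': [5, 7]}
`b['z'] = [2, 7]` → b = {'x': [2, 5], 'y': [5, 7], 'z': [2, 7]}
`a['x'].append(527)` → a = {'x': [2, 5, 527], 'y': [5, 7]}; b = {'x': [2, 5, 527], 'y': [5, 7], 'z': [2, 7]}
`print(a)` → prints {'x': [2, 5, 527], 'y': [5, 7]}
`print(b)` → prints {'x': [2, 5, 527], 'y': [5, 7], 'z': [2, 7]}

Answer:
{'x': [2, 5, 527], 'y': [5, 7]}
{'x': [2, 5, 527], 'y': [5, 7], 'z': [2, 7]}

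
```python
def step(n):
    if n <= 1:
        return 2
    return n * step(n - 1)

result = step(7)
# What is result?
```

step(7) = 7 * 6 * 5 * 4 * 3 * 2 * 2 = 10080

Answer: 10080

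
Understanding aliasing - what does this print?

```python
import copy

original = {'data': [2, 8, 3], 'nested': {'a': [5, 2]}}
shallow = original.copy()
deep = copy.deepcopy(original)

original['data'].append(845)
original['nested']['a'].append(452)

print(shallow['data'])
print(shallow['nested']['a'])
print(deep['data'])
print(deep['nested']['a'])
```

Key concept: comparing shallow vs deep copy.
Step by step:
`original = {'data': [2, 8, 3], 'nested': {'a': [5, 2]}}` → original = {'data': [2, 8, 3], 'nested': {'a': [5, 2]}}
`shallow = original.copy()` → shallow = {'data': [2, 8, 3], 'nested': {'a': [5, 2]}}
`deep = copy.deepcopy(original)` → deep = {'data': [2, 8, 3], 'nested': {'a': [5, 2]}}
`original['data'].append(845)` → original = {'data': [2, 8, 3, 845], 'nested': {'a': [5, 2]}}; shallow = {'data': [2, 8, 3, 845], 'nested': {'a': [5, 2]}}
`original['nested']['a'].append(452)` → original = {'data': [2, 8, 3, 845], 'nested': {'a': [5, 2, 452]}}; shallow = {'data': [2, 8, 3, 845], 'nested': {'a': [5, 2, 452]}}
`print(shallow['data'])` → prints [2, 8, 3, 845]
`print(shallow['nested']['a'])` → prints [5, 2, 452]
`print(deep['data'])` → prints [2, 8, 3]
`print(deep['nested']['a'])` → prints [5, 2]

Answer:
[2, 8, 3, 845]
[5, 2, 452]
[2, 8, 3]
[5, 2]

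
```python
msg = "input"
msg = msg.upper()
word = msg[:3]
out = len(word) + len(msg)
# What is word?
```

Trace:
`msg = "input"` → msg = 'input'
`msg = msg.upper()` → msg = 'INPUT'
`word = msg[:3]` → word = 'INP'
`out = len(word) + len(msg)` → out = 8
So word = 'INP'

Answer: 'INP'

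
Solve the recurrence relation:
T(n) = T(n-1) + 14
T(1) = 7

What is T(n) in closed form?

Unrolling: T(n) = T(1) + 14·(n-1) = 7 + 14(n-1) = 14n - 7.

Answer: T(n) = 14n - 7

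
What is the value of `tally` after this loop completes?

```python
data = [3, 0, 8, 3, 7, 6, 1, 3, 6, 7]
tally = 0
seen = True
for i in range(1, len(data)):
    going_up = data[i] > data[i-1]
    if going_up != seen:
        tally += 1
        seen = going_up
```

Count direction changes in [3, 0, 8, 3, 7, 6, 1, 3, 6, 7]
`tally` takes the values: 0 → 1 → 2 → 3 → 4 → 5 → 6

Answer: 6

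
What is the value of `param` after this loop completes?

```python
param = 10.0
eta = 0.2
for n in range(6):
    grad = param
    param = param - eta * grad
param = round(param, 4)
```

Gradient descent: w = 10.0 * (1 - 0.2)^6
`param` takes the values: 10.0 → 8.0 → 6.4 → 5.12 → 4.096 → 3.2768 → 2.62144 → 2.6214

Answer: 2.6214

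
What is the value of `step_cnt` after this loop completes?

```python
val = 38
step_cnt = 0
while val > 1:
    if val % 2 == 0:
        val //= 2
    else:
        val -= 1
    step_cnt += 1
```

Steps to reduce 38 to 1
`step_cnt` takes the values: 0 → 1 → 2 → 3 → 4 → 5 → 6 → 7

Answer: 7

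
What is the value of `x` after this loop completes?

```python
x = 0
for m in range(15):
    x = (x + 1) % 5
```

Increment mod 5, 15 times = 0
`x` takes the values: 0 → 1 → 2 → 3 → 4 → 0 → 1 → 2 → 3 → 4 → 0 → 1 → 2 → 3 → 4 → 0

Answer: 0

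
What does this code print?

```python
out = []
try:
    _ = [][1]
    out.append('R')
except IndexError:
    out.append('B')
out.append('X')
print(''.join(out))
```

Execution trace: 'B' (except IndexError) → 'X' (after the try/except). Output: BX

Answer: BX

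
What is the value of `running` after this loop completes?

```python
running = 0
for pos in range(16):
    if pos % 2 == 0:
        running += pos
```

Sum of even numbers 0 to 15
`running` takes the values: 0 → 2 → 6 → 12 → 20 → 30 → 42 → 56

Answer: 56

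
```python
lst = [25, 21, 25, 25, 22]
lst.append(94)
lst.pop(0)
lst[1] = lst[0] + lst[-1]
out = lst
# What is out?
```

Trace:
`lst = [25, 21, 25, 25, 22]` → lst = [25, 21, 25, 25, 22]
`lst.append(94)` → lst = [25, 21, 25, 25, 22, 94]
`lst.pop(0)` → lst = [21, 25, 25, 22, 94]
`lst[1] = lst[0] + lst[-1]` → lst = [21, 115, 25, 22, 94]
`out = lst` → out = [21, 115, 25, 22, 94]
So out = [21, 115, 25, 22, 94]

Answer: [21, 115, 25, 22, 94]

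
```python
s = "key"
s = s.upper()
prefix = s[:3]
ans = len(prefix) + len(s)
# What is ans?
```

Trace:
`s = "key"` → s = 'key'
`s = s.upper()` → s = 'KEY'
`prefix = s[:3]` → prefix = 'KEY'
`ans = len(prefix) + len(s)` → ans = 6
So ans = 6

Answer: 6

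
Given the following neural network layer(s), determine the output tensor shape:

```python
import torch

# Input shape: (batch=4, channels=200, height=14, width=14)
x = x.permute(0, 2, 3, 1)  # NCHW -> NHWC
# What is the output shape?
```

Input: (4, 200, 14, 14) -> Output: (4, 14, 14, 200)

Answer: (4, 14, 14, 200)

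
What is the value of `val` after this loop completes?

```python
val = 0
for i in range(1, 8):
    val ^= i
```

XOR of 1 to 7
`val` takes the values: 0 → 1 → 3 → 0 → 4 → 1 → 7 → 0

Answer: 0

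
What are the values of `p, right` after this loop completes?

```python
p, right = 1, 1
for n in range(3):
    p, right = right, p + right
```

Fibonacci: after 3 iterations
`p, right` takes the values: (1, 1) → (1, 2) → (2, 3) → (3, 5)

Answer: 3, 5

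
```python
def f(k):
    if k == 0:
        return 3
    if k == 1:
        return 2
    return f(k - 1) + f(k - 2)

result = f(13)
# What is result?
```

Build up from base cases: f(0)=3, f(1)=2, f(2)=5, f(3)=7, f(4)=12, f(5)=19, f(6)=31, ..., f(13)=898

Answer: 898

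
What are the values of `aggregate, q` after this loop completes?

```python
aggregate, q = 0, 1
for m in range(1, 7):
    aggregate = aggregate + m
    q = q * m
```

Sum and factorial of 1 to 6
`aggregate, q` takes the values: (0, 1) → (1, 1) → (3, 1) → (3, 2) → (6, 2) → (6, 6) → (10, 6) → (10, 24) → (15, 24) → (15, 120) → (21, 120) → (21, 720)

Answer: 21, 720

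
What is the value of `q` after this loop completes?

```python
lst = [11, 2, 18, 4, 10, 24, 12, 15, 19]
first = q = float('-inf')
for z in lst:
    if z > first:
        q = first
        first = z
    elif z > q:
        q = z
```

Second largest (with repeats) in [11, 2, 18, 4, 10, 24, 12, 15, 19]
`q` takes the values: -inf → 2 → 11 → 18 → 19

Answer: 19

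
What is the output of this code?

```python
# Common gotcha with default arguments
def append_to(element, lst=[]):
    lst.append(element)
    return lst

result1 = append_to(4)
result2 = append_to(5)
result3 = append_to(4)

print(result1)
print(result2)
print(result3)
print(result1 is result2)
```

Key concept: mutable default argument gotcha.
Step by step:
`result1 = append_to(4)` → result1 = [4]
`result2 = append_to(5)` → result1 = [4, 5] (same object as result2); result2 = [4, 5] (same object as result1)
`result3 = append_to(4)` → result1 = [4, 5, 4] (same object as result2, result3); result2 = [4, 5, 4] (same object as result1, result3); result3 = [4, 5, 4] (same object as result1, result2)
`print(result1)` → prints [4, 5, 4]
`print(result2)` → prints [4, 5, 4]
`print(result3)` → prints [4, 5, 4]
`print(result1 is result2)` → prints True

Answer:
[4, 5, 4]
[4, 5, 4]
[4, 5, 4]
True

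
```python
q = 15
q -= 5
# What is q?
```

Trace:
`q = 15` → q = 15
`q -= 5` → q = 10
So q = 10

Answer: 10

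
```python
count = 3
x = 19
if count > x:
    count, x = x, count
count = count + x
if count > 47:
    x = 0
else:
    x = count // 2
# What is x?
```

Trace:
`count = 3` → count = 3
`x = 19` → x = 19
`if count > x: ...` → count > x is False → no variable changes
`count = count + x` → count = 22
`if count > 47: ...` → count > 47 is False, take else branch → x = 11
So x = 11

Answer: 11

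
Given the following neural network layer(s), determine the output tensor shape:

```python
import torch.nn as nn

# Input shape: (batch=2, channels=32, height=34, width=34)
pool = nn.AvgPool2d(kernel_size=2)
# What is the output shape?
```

Input: (2, 32, 34, 34) -> Output: (2, 32, 17, 17)

Answer: (2, 32, 17, 17)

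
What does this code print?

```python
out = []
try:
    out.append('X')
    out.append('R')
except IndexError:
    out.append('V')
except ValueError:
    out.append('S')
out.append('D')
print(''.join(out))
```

Execution trace: 'X' (try body) → 'R' (try body, no exception) → 'D' (after the try/except). Output: XRD

Answer: XRD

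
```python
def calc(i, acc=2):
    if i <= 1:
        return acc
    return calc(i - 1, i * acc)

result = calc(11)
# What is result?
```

Accumulator trace (n, acc): (11, 2) -> (10, 22) -> (9, 220) -> (8, 1980) -> (7, 15840) -> (6, 110880) -> (5, 665280) -> (4, 3326400) -> (3, 13305600) -> (2, 39916800) -> (1, 79833600) -> return 79833600

Answer: 79833600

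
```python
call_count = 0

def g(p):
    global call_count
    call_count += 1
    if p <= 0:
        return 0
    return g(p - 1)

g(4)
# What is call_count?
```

Linear recursion stepping by 1: 5 calls from p=4 down to ≤0.

Answer: 5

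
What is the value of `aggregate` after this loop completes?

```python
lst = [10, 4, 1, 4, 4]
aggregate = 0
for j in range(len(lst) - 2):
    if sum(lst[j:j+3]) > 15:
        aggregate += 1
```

Count windows with sum > 15
`aggregate` takes the values: 0

Answer: 0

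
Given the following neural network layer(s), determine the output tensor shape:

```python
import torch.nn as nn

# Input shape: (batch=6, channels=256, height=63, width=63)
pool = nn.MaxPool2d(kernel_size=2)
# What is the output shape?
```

Input: (6, 256, 63, 63) -> Output: (6, 256, 31, 31)

Answer: (6, 256, 31, 31)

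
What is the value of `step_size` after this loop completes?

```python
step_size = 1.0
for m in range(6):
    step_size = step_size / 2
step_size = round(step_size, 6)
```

Halving LR 6 times: 1 / 2^6
`step_size` takes the values: 1.0 → 0.5 → 0.25 → 0.125 → 0.0625 → 0.03125 → 0.015625

Answer: 0.015625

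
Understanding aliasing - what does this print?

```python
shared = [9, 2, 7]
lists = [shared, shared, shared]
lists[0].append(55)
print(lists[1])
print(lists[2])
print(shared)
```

Key concept: list of same reference.
Step by step:
`shared = [9, 2, 7]` → shared = [9, 2, 7]
`lists = [shared, shared, shared]` → lists = [[9, 2, 7], [9, 2, 7], [9, 2, 7]]
`lists[0].append(55)` → shared = [9, 2, 7, 55]; lists = [[9, 2, 7, 55], [9, 2, 7, 55], [9, 2, 7, 55]]
`print(lists[1])` → prints [9, 2, 7, 55]
`print(lists[2])` → prints [9, 2, 7, 55]
`print(shared)` → prints [9, 2, 7, 55]

Answer:
[9, 2, 7, 55]
[9, 2, 7, 55]
[9, 2, 7, 55]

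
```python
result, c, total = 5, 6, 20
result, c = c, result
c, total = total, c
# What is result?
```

Trace:
`result, c, total = 5, 6, 20` → result = 5; c = 6; total = 20
`result, c = c, result` → result = 6; c = 5
`c, total = total, c` → c = 20; total = 5
So result = 6

Answer: 6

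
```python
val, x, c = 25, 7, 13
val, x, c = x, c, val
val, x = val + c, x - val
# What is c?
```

Trace:
`val, x, c = 25, 7, 13` → val = 25; x = 7; c = 13
`val, x, c = x, c, val` → val = 7; x = 13; c = 25
`val, x = val + c, x - val` → val = 32; x = 6
So c = 25

Answer: 25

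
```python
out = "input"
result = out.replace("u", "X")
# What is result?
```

Trace:
`out = "input"` → out = 'input'
`result = out.replace("u", "X")` → result = 'inpXt'
So result = 'inpXt'

Answer: 'inpXt'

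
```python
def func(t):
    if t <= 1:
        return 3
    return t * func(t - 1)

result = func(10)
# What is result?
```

func(10) = 10 * 9 * 8 * 7 * 6 * 5 * 4 * 3 * 2 * 3 = 10886400

Answer: 10886400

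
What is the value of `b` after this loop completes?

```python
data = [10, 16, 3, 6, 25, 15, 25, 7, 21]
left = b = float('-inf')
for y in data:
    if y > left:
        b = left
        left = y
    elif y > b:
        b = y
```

Second largest (with repeats) in [10, 16, 3, 6, 25, 15, 25, 7, 21]
`b` takes the values: -inf → 10 → 16 → 25

Answer: 25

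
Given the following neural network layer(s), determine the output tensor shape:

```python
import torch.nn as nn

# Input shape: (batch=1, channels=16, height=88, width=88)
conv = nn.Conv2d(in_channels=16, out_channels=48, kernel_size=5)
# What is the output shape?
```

Input: (1, 16, 88, 88) -> Output: (1, 48, 84, 84)

Answer: (1, 48, 84, 84)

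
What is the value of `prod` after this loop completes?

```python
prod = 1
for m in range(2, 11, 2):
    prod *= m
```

Product of even numbers 2 to 10
`prod` takes the values: 1 → 2 → 8 → 48 → 384 → 3840

Answer: 3840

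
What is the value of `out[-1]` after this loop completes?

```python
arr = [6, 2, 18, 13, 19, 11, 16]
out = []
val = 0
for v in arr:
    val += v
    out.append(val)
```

Cumulative sum ends at 85
`out` takes the values: [] → [6] → [6, 8] → [6, 8, 26] → [6, 8, 26, 39] → [6, 8, 26, 39, 58] → [6, 8, 26, 39, 58, 69] → [6, 8, 26, 39, 58, 69, 85]
So `out[-1]` = 85

Answer: 85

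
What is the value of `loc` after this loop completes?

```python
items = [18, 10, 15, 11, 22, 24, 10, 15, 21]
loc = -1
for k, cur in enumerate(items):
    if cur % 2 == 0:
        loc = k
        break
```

First even number index in [18, 10, 15, 11, 22, 24, 10, 15, 21]
`loc` takes the values: -1 → 0

Answer: 0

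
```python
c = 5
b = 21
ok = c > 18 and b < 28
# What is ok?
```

Trace:
`c = 5` → c = 5
`b = 21` → b = 21
`ok = c > 18 and b < 28` → ok = False
So ok = False

Answer: False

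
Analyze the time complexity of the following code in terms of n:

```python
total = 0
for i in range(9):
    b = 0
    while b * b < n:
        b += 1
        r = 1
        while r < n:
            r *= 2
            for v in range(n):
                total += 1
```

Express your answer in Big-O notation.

Each loop level contributes: 1 × √n × log n × n. Multiplying the contributions gives O(n√n log n).

Answer: O(n√n log n)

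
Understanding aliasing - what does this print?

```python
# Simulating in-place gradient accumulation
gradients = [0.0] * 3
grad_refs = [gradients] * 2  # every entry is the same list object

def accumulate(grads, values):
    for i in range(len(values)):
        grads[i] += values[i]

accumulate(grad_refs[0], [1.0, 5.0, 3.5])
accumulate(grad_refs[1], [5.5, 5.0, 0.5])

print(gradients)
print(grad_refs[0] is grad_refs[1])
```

Key concept: gradient accumulation aliasing.
Step by step:
`gradients = [0.0] * 3` → gradients = [0.0, 0.0, 0.0]
`grad_refs = [gradients] * 2` → grad_refs = [[0.0, 0.0, 0.0], [0.0, 0.0, 0.0]]
`accumulate(grad_refs[0], [1.0, 5.0, 3.5])` → gradients = [1.0, 5.0, 3.5]; grad_refs = [[1.0, 5.0, 3.5], [1.0, 5.0, 3.5]]
`accumulate(grad_refs[1], [5.5, 5.0, 0.5])` → gradients = [6.5, 10.0, 4.0]; grad_refs = [[6.5, 10.0, 4.0], [6.5, 10.0, 4.0]]
`print(gradients)` → prints [6.5, 10.0, 4.0]
`print(grad_refs[0] is grad_refs[1])` → prints True

Answer:
[6.5, 10.0, 4.0]
True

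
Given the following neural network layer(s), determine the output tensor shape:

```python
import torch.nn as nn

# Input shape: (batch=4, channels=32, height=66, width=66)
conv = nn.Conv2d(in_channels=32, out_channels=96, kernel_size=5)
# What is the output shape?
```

Input: (4, 32, 66, 66) -> Output: (4, 96, 62, 62)

Answer: (4, 96, 62, 62)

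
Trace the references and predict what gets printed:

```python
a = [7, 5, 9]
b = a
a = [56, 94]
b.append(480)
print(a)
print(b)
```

Key concept: rebinding vs mutation: a is rebound to a new list, b still points at the original.
Step by step:
`a = [7, 5, 9]` → a = [7, 5, 9]
`b = a` → b = [7, 5, 9] (same object as a)
`a = [56, 94]` → a = [56, 94]
`b.append(480)` → b = [7, 5, 9, 480]
`print(a)` → prints [56, 94]
`print(b)` → prints [7, 5, 9, 480]

Answer:
[56, 94]
[7, 5, 9, 480]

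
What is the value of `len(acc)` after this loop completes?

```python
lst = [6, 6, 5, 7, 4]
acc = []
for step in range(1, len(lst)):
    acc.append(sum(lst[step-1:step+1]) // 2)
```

Number of 2-element averages
`acc` takes the values: [] → [6] → [6, 5] → [6, 5, 6] → [6, 5, 6, 5]
So `len(acc)` = 4

Answer: 4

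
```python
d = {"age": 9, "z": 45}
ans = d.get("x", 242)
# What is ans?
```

Trace:
`d = {"age": 9, "z": 45}` → d = {'age': 9, 'z': 45}
`ans = d.get("x", 242)` → ans = 242
So ans = 242

Answer: 242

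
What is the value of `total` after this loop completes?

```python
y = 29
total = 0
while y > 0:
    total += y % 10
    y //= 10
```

Sum digits of 29
`total` takes the values: 0 → 9 → 11

Answer: 11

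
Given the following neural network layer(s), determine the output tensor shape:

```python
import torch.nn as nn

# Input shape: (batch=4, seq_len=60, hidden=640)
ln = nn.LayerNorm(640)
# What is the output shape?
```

Input: (4, 60, 640) -> Output: (4, 60, 640)

Answer: (4, 60, 640)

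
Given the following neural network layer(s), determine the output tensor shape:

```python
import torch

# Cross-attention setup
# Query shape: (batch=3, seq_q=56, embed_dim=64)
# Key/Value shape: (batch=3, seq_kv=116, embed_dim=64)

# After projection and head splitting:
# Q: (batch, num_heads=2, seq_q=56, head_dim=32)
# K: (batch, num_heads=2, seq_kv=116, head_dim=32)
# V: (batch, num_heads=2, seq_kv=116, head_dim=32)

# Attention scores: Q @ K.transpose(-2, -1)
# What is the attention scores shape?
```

Input: (3, 56, 64) -> Output: (3, 2, 56, 116)

Answer: (3, 2, 56, 116)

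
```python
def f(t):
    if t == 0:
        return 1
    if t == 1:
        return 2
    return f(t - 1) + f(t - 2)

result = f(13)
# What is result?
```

Build up from base cases: f(0)=1, f(1)=2, f(2)=3, f(3)=5, f(4)=8, f(5)=13, f(6)=21, ..., f(13)=610

Answer: 610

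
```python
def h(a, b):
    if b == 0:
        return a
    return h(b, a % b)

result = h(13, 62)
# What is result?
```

h(13, 62) -> h(62, 13) -> h(13, 10) -> h(10, 3) -> h(3, 1) -> h(1, 0) -> 1

Answer: 1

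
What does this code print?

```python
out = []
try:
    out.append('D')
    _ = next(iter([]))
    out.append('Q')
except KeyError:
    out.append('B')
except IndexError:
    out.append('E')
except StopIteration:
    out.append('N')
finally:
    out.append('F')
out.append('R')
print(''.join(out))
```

Execution trace: 'D' (try body) → 'N' (except StopIteration) → 'F' (finally) → 'R' (after the try/except). Output: DNFR

Answer: DNFR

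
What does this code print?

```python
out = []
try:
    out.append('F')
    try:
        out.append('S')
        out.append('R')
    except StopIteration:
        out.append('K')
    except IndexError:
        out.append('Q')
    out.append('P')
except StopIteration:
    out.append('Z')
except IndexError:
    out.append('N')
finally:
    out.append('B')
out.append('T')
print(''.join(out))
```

Execution trace: 'F' (try body) → 'S' (inner try body) → 'R' (inner try body, no exception) → 'P' (try body, no exception) → 'B' (finally) → 'T' (after the try/except). Output: FSRPBT

Answer: FSRPBT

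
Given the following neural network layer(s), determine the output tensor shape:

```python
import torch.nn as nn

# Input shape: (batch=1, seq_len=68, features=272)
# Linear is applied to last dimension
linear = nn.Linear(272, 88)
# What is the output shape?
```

Input: (1, 68, 272) -> Output: (1, 68, 88)

Answer: (1, 68, 88)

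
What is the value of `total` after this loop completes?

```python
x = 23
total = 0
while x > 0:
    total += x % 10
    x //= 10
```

Sum digits of 23
`total` takes the values: 0 → 3 → 5

Answer: 5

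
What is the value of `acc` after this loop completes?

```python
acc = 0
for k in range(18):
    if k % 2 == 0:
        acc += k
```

Sum of even numbers 0 to 17
`acc` takes the values: 0 → 2 → 6 → 12 → 20 → 30 → 42 → 56 → 72

Answer: 72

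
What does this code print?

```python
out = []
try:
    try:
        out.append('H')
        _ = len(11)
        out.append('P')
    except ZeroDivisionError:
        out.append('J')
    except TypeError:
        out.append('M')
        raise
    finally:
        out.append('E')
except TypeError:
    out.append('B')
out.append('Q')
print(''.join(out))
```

Execution trace: 'H' (inner try body) → 'M' (inner except TypeError) → 'E' (inner finally) → 'B' (outer except TypeError) → 'Q' (after the try/except). Output: HMEBQ

Answer: HMEBQ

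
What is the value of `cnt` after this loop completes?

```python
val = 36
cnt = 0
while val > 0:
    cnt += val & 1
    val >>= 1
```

Count set bits in 36 (binary: 0b100100)
`cnt` takes the values: 0 → 1 → 2

Answer: 2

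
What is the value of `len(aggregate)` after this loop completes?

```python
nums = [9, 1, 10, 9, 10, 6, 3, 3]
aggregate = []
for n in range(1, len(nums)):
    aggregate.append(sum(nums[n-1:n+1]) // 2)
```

Number of 2-element averages
`aggregate` takes the values: [] → [5] → [5, 5] → [5, 5, 9] → [5, 5, 9, 9] → [5, 5, 9, 9, 8] → [5, 5, 9, 9, 8, 4] → [5, 5, 9, 9, 8, 4, 3]
So `len(aggregate)` = 7

Answer: 7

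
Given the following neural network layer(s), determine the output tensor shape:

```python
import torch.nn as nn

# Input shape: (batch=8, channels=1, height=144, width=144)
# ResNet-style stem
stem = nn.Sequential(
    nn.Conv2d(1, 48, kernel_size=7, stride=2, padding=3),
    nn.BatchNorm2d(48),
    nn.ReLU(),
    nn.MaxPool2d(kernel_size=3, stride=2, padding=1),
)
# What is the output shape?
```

Input: (8, 1, 144, 144) -> after Conv2d 7x7 stride=2: (8, 48, 72, 72) -> Output: (8, 48, 36, 36)

Answer: (8, 48, 36, 36)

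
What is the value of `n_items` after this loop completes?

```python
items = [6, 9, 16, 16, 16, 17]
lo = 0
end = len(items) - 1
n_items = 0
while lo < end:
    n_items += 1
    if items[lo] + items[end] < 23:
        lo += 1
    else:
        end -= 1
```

Steps to find pair summing to 23
`n_items` takes the values: 0 → 1 → 2 → 3 → 4 → 5

Answer: 5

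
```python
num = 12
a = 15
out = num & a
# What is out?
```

Trace:
`num = 12` → num = 12
`a = 15` → a = 15
`out = num & a` → out = 12
So out = 12

Answer: 12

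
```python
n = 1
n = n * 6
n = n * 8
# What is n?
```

Trace:
`n = 1` → n = 1
`n = n * 6` → n = 6
`n = n * 8` → n = 48
So n = 48

Answer: 48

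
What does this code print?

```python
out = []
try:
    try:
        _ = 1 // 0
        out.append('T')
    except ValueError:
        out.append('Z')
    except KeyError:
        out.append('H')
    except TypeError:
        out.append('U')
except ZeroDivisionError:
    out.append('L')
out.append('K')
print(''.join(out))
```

Execution trace: 'L' (outer except ZeroDivisionError) → 'K' (after the try/except). Output: LK

Answer: LK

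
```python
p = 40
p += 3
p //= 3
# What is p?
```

Trace:
`p = 40` → p = 40
`p += 3` → p = 43
`p //= 3` → p = 14
So p = 14

Answer: 14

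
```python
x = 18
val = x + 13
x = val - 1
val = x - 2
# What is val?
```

Trace:
`x = 18` → x = 18
`val = x + 13` → val = 31
`x = val - 1` → x = 30
`val = x - 2` → val = 28
So val = 28

Answer: 28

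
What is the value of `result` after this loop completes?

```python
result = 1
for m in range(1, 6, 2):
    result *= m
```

Product of 1, 3, 5, ... up to 5
`result` takes the values: 1 → 3 → 15

Answer: 15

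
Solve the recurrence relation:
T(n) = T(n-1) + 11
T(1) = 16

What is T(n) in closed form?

Unrolling: T(n) = T(1) + 11·(n-1) = 16 + 11(n-1) = 11n + 5.

Answer: T(n) = 11n + 5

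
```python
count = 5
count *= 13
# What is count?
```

Trace:
`count = 5` → count = 5
`count *= 13` → count = 65
So count = 65

Answer: 65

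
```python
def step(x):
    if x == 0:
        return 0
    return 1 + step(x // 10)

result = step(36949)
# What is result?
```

Count of digits of 36949: 5

Answer: 5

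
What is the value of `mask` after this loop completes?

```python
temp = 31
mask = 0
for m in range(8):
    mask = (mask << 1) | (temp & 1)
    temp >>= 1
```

Reverse lowest 8 bits of 31
`mask` takes the values: 0 → 1 → 3 → 7 → 15 → 31 → 62 → 124 → 248

Answer: 248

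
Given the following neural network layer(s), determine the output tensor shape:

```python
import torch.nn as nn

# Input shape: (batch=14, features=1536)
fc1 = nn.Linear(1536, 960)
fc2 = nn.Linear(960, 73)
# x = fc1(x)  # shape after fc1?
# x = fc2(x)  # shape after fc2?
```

Input: (14, 1536) -> after fc1: (14, 960) -> Output: (14, 73)

Answer: (14, 73)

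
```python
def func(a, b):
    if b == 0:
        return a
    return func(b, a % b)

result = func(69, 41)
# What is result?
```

func(69, 41) -> func(41, 28) -> func(28, 13) -> func(13, 2) -> func(2, 1) -> func(1, 0) -> 1

Answer: 1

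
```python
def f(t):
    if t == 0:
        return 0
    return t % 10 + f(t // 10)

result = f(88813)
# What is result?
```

Sum of digits of 88813: 3 + 1 + 8 + 8 + 8 = 28

Answer: 28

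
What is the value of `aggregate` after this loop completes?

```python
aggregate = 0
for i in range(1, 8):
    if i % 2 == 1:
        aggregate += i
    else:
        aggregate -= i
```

Add odd, subtract even
`aggregate` takes the values: 0 → 1 → -1 → 2 → -2 → 3 → -3 → 4

Answer: 4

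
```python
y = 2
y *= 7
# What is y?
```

Trace:
`y = 2` → y = 2
`y *= 7` → y = 14
So y = 14

Answer: 14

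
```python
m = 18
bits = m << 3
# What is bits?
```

Trace:
`m = 18` → m = 18
`bits = m << 3` → bits = 144
So bits = 144

Answer: 144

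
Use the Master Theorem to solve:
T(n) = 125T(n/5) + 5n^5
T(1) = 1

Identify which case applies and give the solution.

a=125, b=5, f(n)=5n^5. log_5(125) = 3. Since c=5 > 3 and the regularity condition holds (125(n/5)^5 = (125/5^5)n^5 with 125/5^5 < 1), Case 3 applies: T(n) = Θ(f(n)) = O(n^5).

Answer: O(n^5) - Case 3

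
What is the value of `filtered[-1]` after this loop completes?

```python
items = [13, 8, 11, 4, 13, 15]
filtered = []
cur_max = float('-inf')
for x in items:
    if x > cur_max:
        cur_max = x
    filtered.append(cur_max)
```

Running max ends at 15
`filtered` takes the values: [] → [13] → [13, 13] → [13, 13, 13] → [13, 13, 13, 13] → [13, 13, 13, 13, 13] → [13, 13, 13, 13, 13, 15]
So `filtered[-1]` = 15

Answer: 15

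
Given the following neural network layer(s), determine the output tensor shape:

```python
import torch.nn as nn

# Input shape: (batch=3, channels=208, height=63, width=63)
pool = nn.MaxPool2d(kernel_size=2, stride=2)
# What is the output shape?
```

Input: (3, 208, 63, 63) -> Output: (3, 208, 31, 31)

Answer: (3, 208, 31, 31)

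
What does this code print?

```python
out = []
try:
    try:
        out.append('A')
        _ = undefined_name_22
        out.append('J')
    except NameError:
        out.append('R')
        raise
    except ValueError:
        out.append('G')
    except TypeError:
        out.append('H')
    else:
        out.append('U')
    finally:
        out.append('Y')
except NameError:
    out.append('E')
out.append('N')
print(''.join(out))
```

Execution trace: 'A' (inner try body) → 'R' (inner except NameError) → 'Y' (inner finally) → 'E' (outer except NameError) → 'N' (after the try/except). Output: ARYEN

Answer: ARYEN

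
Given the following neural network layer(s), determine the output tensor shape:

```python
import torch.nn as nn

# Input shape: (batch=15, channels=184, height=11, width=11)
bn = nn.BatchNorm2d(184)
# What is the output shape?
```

Input: (15, 184, 11, 11) -> Output: (15, 184, 11, 11)

Answer: (15, 184, 11, 11)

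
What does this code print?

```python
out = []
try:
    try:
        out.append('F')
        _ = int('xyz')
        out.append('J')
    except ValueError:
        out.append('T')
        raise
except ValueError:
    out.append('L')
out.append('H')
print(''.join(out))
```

Execution trace: 'F' (inner try body) → 'T' (inner except ValueError) → 'L' (outer except ValueError) → 'H' (after the try/except). Output: FTLH

Answer: FTLH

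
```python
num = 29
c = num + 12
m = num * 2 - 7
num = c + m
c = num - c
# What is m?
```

Trace:
`num = 29` → num = 29
`c = num + 12` → c = 41
`m = num * 2 - 7` → m = 51
`num = c + m` → num = 92
`c = num - c` → c = 51
So m = 51

Answer: 51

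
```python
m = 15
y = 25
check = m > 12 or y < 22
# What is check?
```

Trace:
`m = 15` → m = 15
`y = 25` → y = 25
`check = m > 12 or y < 22` → check = True
So check = True

Answer: True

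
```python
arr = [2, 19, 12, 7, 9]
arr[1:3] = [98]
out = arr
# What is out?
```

Trace:
`arr = [2, 19, 12, 7, 9]` → arr = [2, 19, 12, 7, 9]
`arr[1:3] = [98]` → arr = [2, 98, 7, 9]
`out = arr` → out = [2, 98, 7, 9]
So out = [2, 98, 7, 9]

Answer: [2, 98, 7, 9]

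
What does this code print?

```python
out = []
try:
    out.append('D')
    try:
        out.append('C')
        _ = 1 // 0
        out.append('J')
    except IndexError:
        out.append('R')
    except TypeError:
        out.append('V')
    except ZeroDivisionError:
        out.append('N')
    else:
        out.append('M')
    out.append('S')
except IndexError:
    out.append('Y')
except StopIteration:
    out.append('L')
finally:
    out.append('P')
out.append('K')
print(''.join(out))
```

Execution trace: 'D' (try body) → 'C' (inner try body) → 'N' (inner except ZeroDivisionError) → 'S' (try body, no exception) → 'P' (finally) → 'K' (after the try/except). Output: DCNSPK

Answer: DCNSPK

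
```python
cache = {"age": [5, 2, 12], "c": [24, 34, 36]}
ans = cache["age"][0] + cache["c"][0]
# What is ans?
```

Trace:
`cache = {"age": [5, 2, 12], "c": [24, 34, 36]}` → cache = {'age': [5, 2, 12], 'c': [24, 34, 36]}
`ans = cache["age"][0] + cache["c"][0]` → ans = 29
So ans = 29

Answer: 29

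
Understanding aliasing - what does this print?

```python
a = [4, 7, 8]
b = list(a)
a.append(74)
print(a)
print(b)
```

Key concept: list() constructor creates copy.
Step by step:
`a = [4, 7, 8]` → a = [4, 7, 8]
`b = list(a)` → b = [4, 7, 8]
`a.append(74)` → a = [4, 7, 8, 74]
`print(a)` → prints [4, 7, 8, 74]
`print(b)` → prints [4, 7, 8]

Answer:
[4, 7, 8, 74]
[4, 7, 8]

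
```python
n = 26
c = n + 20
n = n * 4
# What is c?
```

Trace:
`n = 26` → n = 26
`c = n + 20` → c = 46
`n = n * 4` → n = 104
So c = 46

Answer: 46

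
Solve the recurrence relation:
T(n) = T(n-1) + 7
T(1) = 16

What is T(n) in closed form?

Unrolling: T(n) = T(1) + 7·(n-1) = 16 + 7(n-1) = 7n + 9.

Answer: T(n) = 7n + 9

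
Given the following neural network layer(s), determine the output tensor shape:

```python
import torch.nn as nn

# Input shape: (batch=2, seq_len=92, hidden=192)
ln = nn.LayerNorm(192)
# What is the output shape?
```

Input: (2, 92, 192) -> Output: (2, 92, 192)

Answer: (2, 92, 192)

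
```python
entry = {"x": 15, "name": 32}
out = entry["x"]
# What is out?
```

Trace:
`entry = {"x": 15, "name": 32}` → entry = {'x': 15, 'name': 32}
`out = entry["x"]` → out = 15
So out = 15

Answer: 15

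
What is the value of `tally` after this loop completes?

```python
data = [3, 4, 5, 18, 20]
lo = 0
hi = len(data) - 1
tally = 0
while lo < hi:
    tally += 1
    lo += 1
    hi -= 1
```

Iterations until pointers meet (list length 5)
`tally` takes the values: 0 → 1 → 2

Answer: 2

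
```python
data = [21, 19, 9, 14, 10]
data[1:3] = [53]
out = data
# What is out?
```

Trace:
`data = [21, 19, 9, 14, 10]` → data = [21, 19, 9, 14, 10]
`data[1:3] = [53]` → data = [21, 53, 14, 10]
`out = data` → out = [21, 53, 14, 10]
So out = [21, 53, 14, 10]

Answer: [21, 53, 14, 10]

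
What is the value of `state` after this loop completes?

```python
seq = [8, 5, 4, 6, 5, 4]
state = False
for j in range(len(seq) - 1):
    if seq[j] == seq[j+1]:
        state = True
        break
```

Check consecutive duplicates in [8, 5, 4, 6, 5, 4]
`state` takes the values: False

Answer: False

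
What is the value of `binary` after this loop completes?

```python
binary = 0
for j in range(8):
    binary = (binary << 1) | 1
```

Build 8 consecutive 1-bits: 0b11111111
`binary` takes the values: 0 → 1 → 3 → 7 → 15 → 31 → 63 → 127 → 255

Answer: 255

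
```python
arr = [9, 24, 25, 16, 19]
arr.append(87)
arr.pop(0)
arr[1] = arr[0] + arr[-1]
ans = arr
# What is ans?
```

Trace:
`arr = [9, 24, 25, 16, 19]` → arr = [9, 24, 25, 16, 19]
`arr.append(87)` → arr = [9, 24, 25, 16, 19, 87]
`arr.pop(0)` → arr = [24, 25, 16, 19, 87]
`arr[1] = arr[0] + arr[-1]` → arr = [24, 111, 16, 19, 87]
`ans = arr` → ans = [24, 111, 16, 19, 87]
So ans = [24, 111, 16, 19, 87]

Answer: [24, 111, 16, 19, 87]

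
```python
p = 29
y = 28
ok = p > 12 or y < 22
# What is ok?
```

Trace:
`p = 29` → p = 29
`y = 28` → y = 28
`ok = p > 12 or y < 22` → ok = True
So ok = True

Answer: True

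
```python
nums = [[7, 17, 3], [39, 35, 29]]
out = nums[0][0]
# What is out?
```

Trace:
`nums = [[7, 17, 3], [39, 35, 29]]` → nums = [[7, 17, 3], [39, 35, 29]]
`out = nums[0][0]` → out = 7
So out = 7

Answer: 7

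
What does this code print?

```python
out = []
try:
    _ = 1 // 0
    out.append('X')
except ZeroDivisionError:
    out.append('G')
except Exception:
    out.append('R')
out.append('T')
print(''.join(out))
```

Execution trace: 'G' (except ZeroDivisionError) → 'T' (after the try/except). Output: GT

Answer: GT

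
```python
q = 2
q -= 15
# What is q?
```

Trace:
`q = 2` → q = 2
`q -= 15` → q = -13
So q = -13

Answer: -13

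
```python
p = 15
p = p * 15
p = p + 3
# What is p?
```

Trace:
`p = 15` → p = 15
`p = p * 15` → p = 225
`p = p + 3` → p = 228
So p = 228

Answer: 228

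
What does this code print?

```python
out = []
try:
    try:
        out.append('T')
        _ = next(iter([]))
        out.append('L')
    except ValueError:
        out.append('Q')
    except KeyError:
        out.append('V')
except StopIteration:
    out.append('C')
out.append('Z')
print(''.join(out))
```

Execution trace: 'T' (try body) → 'C' (outer except StopIteration) → 'Z' (after the try/except). Output: TCZ

Answer: TCZ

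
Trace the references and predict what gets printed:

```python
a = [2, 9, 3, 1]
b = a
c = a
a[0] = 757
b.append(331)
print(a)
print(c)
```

Key concept: multiple aliases.
Step by step:
`a = [2, 9, 3, 1]` → a = [2, 9, 3, 1]
`b = a` → b = [2, 9, 3, 1] (same object as a)
`c = a` → c = [2, 9, 3, 1] (same object as a, b)
`a[0] = 757` → a = [757, 9, 3, 1] (same object as b, c); b = [757, 9, 3, 1] (same object as a, c); c = [757, 9, 3, 1] (same object as a, b)
`b.append(331)` → a = [757, 9, 3, 1, 331] (same object as b, c); b = [757, 9, 3, 1, 331] (same object as a, c); c = [757, 9, 3, 1, 331] (same object as a, b)
`print(a)` → prints [757, 9, 3, 1, 331]
`print(c)` → prints [757, 9, 3, 1, 331]

Answer:
[757, 9, 3, 1, 331]
[757, 9, 3, 1, 331]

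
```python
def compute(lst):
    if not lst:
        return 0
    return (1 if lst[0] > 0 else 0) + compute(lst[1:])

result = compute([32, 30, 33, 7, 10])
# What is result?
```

Count of positive elements in [32, 30, 33, 7, 10] = 5

Answer: 5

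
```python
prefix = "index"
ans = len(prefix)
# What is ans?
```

Trace:
`prefix = "index"` → prefix = 'index'
`ans = len(prefix)` → ans = 5
So ans = 5

Answer: 5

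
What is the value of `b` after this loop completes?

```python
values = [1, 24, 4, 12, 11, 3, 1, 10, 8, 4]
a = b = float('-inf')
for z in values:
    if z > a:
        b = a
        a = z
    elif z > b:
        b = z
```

Second largest (with repeats) in [1, 24, 4, 12, 11, 3, 1, 10, 8, 4]
`b` takes the values: -inf → 1 → 4 → 12

Answer: 12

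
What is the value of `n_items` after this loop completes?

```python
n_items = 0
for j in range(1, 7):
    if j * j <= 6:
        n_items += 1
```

Count numbers where j² ≤ 6
`n_items` takes the values: 0 → 1 → 2

Answer: 2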